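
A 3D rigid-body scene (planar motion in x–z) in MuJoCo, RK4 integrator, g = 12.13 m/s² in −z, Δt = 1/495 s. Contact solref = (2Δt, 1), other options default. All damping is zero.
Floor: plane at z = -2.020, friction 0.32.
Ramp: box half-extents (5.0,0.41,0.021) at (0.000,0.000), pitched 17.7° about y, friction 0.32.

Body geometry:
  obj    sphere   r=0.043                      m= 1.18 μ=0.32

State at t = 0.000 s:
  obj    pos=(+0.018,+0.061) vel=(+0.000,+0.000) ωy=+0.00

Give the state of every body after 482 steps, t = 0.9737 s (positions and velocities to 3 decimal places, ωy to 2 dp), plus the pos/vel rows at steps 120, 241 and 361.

State at t = 0.9737 s:
  obj    pos=(+1.208,-0.318) vel=(+2.444,-0.780) ωy=+59.65

Key-timestep trajectory:
   step    t(s)  obj.x    obj.z    obj.vx   obj.vz 
    120  0.2424   +0.092  +0.038  +0.608  -0.194
    241  0.4869   +0.316  -0.034  +1.222  -0.390
    361  0.7293   +0.686  -0.152  +1.830  -0.584


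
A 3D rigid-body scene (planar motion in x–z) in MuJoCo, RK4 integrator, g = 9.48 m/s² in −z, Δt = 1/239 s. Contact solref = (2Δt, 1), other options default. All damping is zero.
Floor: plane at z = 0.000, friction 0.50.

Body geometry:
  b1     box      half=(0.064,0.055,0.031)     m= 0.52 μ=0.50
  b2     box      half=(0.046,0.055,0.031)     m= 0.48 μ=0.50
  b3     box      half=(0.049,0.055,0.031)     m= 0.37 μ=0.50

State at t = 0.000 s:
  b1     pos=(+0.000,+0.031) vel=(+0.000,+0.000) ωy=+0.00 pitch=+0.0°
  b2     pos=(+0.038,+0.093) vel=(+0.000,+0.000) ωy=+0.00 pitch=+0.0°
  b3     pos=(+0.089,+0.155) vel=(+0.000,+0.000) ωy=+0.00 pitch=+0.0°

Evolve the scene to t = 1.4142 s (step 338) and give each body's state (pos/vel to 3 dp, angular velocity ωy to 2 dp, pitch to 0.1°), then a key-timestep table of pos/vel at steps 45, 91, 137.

State at t = 1.4142 s:
  b1     pos=(+0.000,+0.031) vel=(+0.000,+0.000) ωy=+0.00 pitch=+0.0°
  b2     pos=(+0.037,+0.093) vel=(+0.000,+0.000) ωy=+0.00 pitch=+0.0°
  b3     pos=(+0.115,+0.049) vel=(+0.000,+0.000) ωy=+0.00 pitch=+90.0°

Key-timestep trajectory:
   step    t(s)  b1.x    b1.z    b1.vx   b1.vz   b2.x    b2.z    b2.vx   b2.vz   b3.x    b3.z    b3.vx   b3.vz 
     45  0.1883   +0.000  +0.031  +0.000  +0.000   +0.038  +0.093  +0.000  +0.000   +0.105  +0.147  +0.201  -0.177
     91  0.3808   +0.000  +0.031  +0.000  +0.000   +0.038  +0.093  +0.000  +0.000   +0.139  +0.057  +0.045  +0.011
    137  0.5732   +0.000  +0.031  +0.000  +0.000   +0.038  +0.093  +0.000  +0.000   +0.133  +0.056  -0.129  -0.028


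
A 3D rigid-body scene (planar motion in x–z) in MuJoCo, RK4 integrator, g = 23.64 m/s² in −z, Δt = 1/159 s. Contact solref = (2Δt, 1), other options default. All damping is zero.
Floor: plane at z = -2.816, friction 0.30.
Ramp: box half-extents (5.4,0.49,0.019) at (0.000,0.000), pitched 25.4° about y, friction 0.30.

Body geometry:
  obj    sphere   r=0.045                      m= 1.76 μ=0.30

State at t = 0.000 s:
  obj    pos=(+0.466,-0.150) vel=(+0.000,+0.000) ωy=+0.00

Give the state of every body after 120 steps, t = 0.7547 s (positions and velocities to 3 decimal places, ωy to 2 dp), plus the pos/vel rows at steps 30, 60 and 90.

State at t = 0.7547 s:
  obj    pos=(+2.329,-1.035) vel=(+4.938,-2.345) ωy=+121.44

Key-timestep trajectory:
   step    t(s)  obj.x    obj.z    obj.vx   obj.vz 
     30  0.1887   +0.582  -0.206  +1.235  -0.586
     60  0.3774   +0.932  -0.372  +2.469  -1.172
     90  0.5660   +1.514  -0.648  +3.703  -1.758


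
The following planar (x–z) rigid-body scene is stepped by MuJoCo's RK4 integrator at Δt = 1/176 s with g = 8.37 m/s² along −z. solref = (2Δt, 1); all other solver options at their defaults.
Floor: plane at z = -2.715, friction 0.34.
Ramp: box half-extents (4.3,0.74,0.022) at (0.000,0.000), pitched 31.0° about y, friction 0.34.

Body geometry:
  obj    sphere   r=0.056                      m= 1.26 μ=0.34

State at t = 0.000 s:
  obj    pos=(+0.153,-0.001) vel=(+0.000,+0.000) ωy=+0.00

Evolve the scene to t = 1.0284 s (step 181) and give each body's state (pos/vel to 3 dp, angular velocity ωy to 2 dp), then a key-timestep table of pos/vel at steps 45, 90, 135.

State at t = 1.0284 s:
  obj    pos=(+1.549,-0.840) vel=(+2.714,-1.631) ωy=+56.54

Key-timestep trajectory:
   step    t(s)  obj.x    obj.z    obj.vx   obj.vz 
     45  0.2557   +0.239  -0.053  +0.675  -0.406
     90  0.5114   +0.498  -0.208  +1.350  -0.811
    135  0.7670   +0.930  -0.468  +2.025  -1.217


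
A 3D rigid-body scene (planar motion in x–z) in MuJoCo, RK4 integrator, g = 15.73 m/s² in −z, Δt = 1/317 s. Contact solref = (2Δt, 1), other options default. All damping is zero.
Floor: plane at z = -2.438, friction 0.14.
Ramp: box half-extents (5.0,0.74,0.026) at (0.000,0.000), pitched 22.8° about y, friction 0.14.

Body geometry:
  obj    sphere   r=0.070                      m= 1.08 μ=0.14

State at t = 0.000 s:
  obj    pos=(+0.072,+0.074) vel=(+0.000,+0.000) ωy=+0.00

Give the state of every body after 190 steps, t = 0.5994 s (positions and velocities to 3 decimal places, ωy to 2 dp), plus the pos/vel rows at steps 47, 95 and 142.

State at t = 0.5994 s:
  obj    pos=(+0.793,-0.229) vel=(+2.406,-1.011) ωy=+37.27

Key-timestep trajectory:
   step    t(s)  obj.x    obj.z    obj.vx   obj.vz 
     47  0.1483   +0.116  +0.055  +0.595  -0.250
     95  0.2997   +0.252  -0.002  +1.203  -0.506
    142  0.4479   +0.475  -0.095  +1.798  -0.756


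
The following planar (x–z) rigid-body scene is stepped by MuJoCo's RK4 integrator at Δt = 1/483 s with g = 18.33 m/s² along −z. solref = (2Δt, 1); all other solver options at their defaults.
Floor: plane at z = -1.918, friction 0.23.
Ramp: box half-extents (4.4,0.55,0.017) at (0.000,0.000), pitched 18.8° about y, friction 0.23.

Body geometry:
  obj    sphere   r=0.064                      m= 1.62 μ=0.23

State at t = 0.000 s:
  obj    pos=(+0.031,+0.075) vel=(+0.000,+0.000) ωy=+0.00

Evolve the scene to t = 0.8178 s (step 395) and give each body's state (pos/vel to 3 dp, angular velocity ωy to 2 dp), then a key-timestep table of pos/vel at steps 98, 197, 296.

State at t = 0.8178 s:
  obj    pos=(+1.367,-0.380) vel=(+3.267,-1.112) ωy=+53.91

Key-timestep trajectory:
   step    t(s)  obj.x    obj.z    obj.vx   obj.vz 
     98  0.2029   +0.113  +0.047  +0.811  -0.276
    197  0.4079   +0.363  -0.038  +1.629  -0.555
    296  0.6128   +0.781  -0.180  +2.448  -0.833


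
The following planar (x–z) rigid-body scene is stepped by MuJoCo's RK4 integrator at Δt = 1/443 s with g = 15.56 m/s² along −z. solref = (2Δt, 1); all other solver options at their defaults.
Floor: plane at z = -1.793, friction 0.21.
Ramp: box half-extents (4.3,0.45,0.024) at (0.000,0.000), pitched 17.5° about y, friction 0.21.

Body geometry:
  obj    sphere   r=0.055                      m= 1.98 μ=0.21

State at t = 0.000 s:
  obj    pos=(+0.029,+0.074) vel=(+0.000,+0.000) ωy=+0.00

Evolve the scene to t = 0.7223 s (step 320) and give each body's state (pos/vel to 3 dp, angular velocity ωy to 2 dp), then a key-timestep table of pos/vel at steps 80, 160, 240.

State at t = 0.7223 s:
  obj    pos=(+0.861,-0.189) vel=(+2.303,-0.726) ωy=+43.89

Key-timestep trajectory:
   step    t(s)  obj.x    obj.z    obj.vx   obj.vz 
     80  0.1806   +0.081  +0.057  +0.576  -0.182
    160  0.3612   +0.237  +0.008  +1.151  -0.363
    240  0.5418   +0.497  -0.074  +1.727  -0.544


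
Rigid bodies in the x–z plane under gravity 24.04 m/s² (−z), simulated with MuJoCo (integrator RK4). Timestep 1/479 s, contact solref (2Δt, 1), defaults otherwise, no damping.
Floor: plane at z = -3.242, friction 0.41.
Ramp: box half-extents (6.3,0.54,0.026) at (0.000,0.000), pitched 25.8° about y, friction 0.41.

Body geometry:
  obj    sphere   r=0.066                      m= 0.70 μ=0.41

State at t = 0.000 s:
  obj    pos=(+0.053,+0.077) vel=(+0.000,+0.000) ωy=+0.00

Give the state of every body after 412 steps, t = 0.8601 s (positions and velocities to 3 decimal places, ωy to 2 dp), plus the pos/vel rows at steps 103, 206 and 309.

State at t = 0.8601 s:
  obj    pos=(+2.542,-1.127) vel=(+5.787,-2.798) ωy=+97.39

Key-timestep trajectory:
   step    t(s)  obj.x    obj.z    obj.vx   obj.vz 
    103  0.2150   +0.208  +0.001  +1.447  -0.700
    206  0.4301   +0.675  -0.224  +2.894  -1.399
    309  0.6451   +1.453  -0.600  +4.341  -2.098


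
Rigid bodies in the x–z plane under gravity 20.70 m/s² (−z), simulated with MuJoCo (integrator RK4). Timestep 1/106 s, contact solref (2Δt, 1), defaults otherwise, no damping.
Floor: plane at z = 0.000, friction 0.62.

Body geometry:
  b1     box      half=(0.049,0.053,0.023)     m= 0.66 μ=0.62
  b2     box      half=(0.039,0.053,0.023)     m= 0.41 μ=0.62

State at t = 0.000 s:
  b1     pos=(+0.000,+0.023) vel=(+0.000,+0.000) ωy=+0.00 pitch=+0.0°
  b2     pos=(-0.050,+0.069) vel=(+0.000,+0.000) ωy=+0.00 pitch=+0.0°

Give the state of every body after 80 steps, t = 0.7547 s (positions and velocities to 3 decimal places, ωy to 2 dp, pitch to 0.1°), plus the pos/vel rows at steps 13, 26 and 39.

State at t = 0.7547 s:
  b1     pos=(+0.000,+0.023) vel=(+0.000,+0.000) ωy=+0.00 pitch=+0.0°
  b2     pos=(-0.085,+0.039) vel=(+0.000,+0.000) ωy=+0.00 pitch=-90.0°

Key-timestep trajectory:
   step    t(s)  b1.x    b1.z    b1.vx   b1.vz   b2.x    b2.z    b2.vx   b2.vz 
     13  0.1226   +0.000  +0.023  +0.000  +0.001   -0.055  +0.068  -0.107  -0.022
     26  0.2453   +0.000  +0.023  +0.000  +0.000   -0.086  +0.037  -0.218  +0.090
     39  0.3679   +0.000  +0.023  +0.000  +0.000   -0.084  +0.038  -0.113  -0.027


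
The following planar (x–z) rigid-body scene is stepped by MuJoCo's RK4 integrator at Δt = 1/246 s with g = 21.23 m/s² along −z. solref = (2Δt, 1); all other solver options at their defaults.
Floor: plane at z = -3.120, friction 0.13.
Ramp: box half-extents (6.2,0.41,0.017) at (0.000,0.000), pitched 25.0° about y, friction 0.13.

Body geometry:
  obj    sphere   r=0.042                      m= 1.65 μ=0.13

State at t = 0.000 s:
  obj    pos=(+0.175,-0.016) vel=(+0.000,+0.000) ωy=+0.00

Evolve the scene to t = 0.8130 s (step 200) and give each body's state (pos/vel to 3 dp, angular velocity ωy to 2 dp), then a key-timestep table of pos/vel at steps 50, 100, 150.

State at t = 0.8130 s:
  obj    pos=(+2.115,-0.921) vel=(+4.767,-2.235) ωy=+120.70

Key-timestep trajectory:
   step    t(s)  obj.x    obj.z    obj.vx   obj.vz 
     50  0.2033   +0.296  -0.073  +1.198  -0.547
    100  0.4065   +0.660  -0.243  +2.379  -1.136
    150  0.6098   +1.266  -0.526  +3.580  -1.662


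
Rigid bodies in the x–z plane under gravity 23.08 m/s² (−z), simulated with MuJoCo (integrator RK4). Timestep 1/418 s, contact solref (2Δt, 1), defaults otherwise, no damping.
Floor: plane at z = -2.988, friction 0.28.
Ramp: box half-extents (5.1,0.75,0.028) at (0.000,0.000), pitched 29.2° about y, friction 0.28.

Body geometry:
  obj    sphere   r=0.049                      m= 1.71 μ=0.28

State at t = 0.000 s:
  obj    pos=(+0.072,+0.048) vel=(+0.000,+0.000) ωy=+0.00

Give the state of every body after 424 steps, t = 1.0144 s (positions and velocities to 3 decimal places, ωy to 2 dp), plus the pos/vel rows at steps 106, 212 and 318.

State at t = 1.0144 s:
  obj    pos=(+3.684,-1.971) vel=(+7.122,-3.980) ωy=+166.48

Key-timestep trajectory:
   step    t(s)  obj.x    obj.z    obj.vx   obj.vz 
    106  0.2536   +0.298  -0.078  +1.781  -0.995
    212  0.5072   +0.975  -0.457  +3.561  -1.990
    318  0.7608   +2.104  -1.088  +5.341  -2.985


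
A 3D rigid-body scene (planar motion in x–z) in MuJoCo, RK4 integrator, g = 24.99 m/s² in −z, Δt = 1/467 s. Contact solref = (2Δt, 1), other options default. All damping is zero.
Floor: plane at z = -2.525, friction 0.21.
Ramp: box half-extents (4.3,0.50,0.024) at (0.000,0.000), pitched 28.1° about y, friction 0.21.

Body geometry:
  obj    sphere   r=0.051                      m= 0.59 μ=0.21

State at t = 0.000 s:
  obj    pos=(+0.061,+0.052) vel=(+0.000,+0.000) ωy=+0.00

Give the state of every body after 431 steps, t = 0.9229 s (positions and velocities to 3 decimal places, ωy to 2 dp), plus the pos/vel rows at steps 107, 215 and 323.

State at t = 0.9229 s:
  obj    pos=(+3.220,-1.634) vel=(+6.845,-3.655) ωy=+152.13

Key-timestep trajectory:
   step    t(s)  obj.x    obj.z    obj.vx   obj.vz 
    107  0.2291   +0.256  -0.052  +1.700  -0.907
    215  0.4604   +0.847  -0.367  +3.415  -1.823
    323  0.6916   +1.835  -0.895  +5.130  -2.739


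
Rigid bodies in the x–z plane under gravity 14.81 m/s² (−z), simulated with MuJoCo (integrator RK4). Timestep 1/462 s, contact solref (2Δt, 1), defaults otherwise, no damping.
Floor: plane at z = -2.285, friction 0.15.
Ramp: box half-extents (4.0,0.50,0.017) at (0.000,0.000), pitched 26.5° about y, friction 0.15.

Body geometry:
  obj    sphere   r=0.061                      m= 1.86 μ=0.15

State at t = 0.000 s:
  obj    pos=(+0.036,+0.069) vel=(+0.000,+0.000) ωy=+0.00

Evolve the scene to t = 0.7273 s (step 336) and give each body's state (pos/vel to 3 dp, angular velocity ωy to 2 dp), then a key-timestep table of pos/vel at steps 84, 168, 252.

State at t = 0.7273 s:
  obj    pos=(+1.153,-0.488) vel=(+3.072,-1.532) ωy=+56.27

Key-timestep trajectory:
   step    t(s)  obj.x    obj.z    obj.vx   obj.vz 
     84  0.1818   +0.106  +0.034  +0.768  -0.383
    168  0.3636   +0.315  -0.070  +1.536  -0.766
    252  0.5455   +0.665  -0.244  +2.304  -1.149


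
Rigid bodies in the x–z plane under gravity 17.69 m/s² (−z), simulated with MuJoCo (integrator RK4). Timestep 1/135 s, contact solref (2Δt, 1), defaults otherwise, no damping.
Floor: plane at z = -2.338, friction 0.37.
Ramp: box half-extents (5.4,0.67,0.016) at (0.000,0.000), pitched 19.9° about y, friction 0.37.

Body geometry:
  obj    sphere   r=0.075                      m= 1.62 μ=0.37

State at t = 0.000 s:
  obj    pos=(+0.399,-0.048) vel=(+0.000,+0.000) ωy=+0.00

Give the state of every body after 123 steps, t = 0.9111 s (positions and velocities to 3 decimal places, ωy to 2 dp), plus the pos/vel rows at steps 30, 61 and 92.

State at t = 0.9111 s:
  obj    pos=(+2.078,-0.655) vel=(+3.685,-1.334) ωy=+52.24

Key-timestep trajectory:
   step    t(s)  obj.x    obj.z    obj.vx   obj.vz 
     30  0.2222   +0.499  -0.084  +0.899  -0.325
     61  0.4519   +0.812  -0.197  +1.827  -0.662
     92  0.6815   +1.338  -0.388  +2.756  -0.998


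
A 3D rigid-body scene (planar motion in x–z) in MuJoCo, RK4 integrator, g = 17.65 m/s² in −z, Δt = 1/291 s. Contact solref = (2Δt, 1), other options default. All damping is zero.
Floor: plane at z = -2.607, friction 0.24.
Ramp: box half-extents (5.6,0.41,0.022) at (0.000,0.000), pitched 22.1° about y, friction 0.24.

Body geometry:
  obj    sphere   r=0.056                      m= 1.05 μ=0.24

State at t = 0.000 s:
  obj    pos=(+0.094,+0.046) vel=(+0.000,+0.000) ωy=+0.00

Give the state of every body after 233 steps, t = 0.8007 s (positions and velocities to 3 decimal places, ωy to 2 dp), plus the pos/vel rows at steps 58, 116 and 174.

State at t = 0.8007 s:
  obj    pos=(+1.503,-0.526) vel=(+3.519,-1.429) ωy=+67.81

Key-timestep trajectory:
   step    t(s)  obj.x    obj.z    obj.vx   obj.vz 
     58  0.1993   +0.181  +0.011  +0.876  -0.356
    116  0.3986   +0.443  -0.096  +1.752  -0.711
    174  0.5979   +0.880  -0.273  +2.628  -1.067


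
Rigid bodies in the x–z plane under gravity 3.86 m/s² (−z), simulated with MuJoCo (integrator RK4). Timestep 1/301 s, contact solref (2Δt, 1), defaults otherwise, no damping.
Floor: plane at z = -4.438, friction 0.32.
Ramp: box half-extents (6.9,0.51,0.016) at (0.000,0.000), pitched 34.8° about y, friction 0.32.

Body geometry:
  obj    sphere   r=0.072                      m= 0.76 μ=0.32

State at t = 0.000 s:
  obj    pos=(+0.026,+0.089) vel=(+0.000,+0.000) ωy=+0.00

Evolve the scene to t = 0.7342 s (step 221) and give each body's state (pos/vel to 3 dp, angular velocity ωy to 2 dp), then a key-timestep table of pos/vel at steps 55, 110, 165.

State at t = 0.7342 s:
  obj    pos=(+0.374,-0.153) vel=(+0.949,-0.659) ωy=+16.04

Key-timestep trajectory:
   step    t(s)  obj.x    obj.z    obj.vx   obj.vz 
     55  0.1827   +0.048  +0.074  +0.236  -0.164
    110  0.3654   +0.112  +0.029  +0.472  -0.328
    165  0.5482   +0.220  -0.046  +0.708  -0.492


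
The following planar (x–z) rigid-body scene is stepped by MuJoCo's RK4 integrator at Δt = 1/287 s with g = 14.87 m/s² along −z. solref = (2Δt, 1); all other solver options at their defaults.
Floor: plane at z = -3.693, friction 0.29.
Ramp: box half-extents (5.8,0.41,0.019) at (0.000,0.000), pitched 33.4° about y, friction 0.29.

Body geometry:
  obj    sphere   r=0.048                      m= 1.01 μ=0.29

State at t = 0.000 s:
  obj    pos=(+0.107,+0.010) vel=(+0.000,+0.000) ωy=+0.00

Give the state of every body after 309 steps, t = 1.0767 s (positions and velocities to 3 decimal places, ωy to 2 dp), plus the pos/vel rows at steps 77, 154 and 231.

State at t = 1.0767 s:
  obj    pos=(+2.936,-1.856) vel=(+5.256,-3.465) ωy=+131.13

Key-timestep trajectory:
   step    t(s)  obj.x    obj.z    obj.vx   obj.vz 
     77  0.2683   +0.283  -0.106  +1.310  -0.864
    154  0.5366   +0.810  -0.454  +2.619  -1.727
    231  0.8049   +1.688  -1.033  +3.929  -2.591


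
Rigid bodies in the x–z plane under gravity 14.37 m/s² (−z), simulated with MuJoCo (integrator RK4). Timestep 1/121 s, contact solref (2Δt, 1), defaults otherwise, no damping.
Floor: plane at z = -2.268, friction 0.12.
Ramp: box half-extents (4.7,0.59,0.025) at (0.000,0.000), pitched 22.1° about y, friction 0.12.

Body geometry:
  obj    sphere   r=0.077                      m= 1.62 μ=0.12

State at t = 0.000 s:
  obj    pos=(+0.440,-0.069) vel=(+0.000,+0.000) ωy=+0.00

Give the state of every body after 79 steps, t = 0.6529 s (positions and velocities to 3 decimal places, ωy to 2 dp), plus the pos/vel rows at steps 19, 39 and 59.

State at t = 0.6529 s:
  obj    pos=(+1.203,-0.378) vel=(+2.337,-0.949) ωy=+32.72

Key-timestep trajectory:
   step    t(s)  obj.x    obj.z    obj.vx   obj.vz 
     19  0.1570   +0.484  -0.087  +0.562  -0.228
     39  0.3223   +0.626  -0.144  +1.154  -0.469
     59  0.4876   +0.866  -0.241  +1.745  -0.709


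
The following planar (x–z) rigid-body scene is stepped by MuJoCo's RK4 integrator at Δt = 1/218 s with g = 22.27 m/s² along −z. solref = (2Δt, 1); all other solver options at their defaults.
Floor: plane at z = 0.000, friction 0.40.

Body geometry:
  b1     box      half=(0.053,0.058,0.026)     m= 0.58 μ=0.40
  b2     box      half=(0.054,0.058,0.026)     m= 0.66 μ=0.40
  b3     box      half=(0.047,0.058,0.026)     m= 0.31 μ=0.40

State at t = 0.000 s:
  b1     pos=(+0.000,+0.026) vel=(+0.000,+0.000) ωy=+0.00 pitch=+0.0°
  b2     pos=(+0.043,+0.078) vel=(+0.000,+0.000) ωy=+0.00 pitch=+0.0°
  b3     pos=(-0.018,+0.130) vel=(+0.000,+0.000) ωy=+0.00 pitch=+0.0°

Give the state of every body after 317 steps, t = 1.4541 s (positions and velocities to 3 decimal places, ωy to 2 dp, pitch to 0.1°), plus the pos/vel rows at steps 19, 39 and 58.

State at t = 1.4541 s:
  b1     pos=(+0.000,+0.026) vel=(+0.000,+0.000) ωy=+0.00 pitch=+0.0°
  b2     pos=(+0.043,+0.078) vel=(+0.000,+0.000) ωy=+0.00 pitch=+0.0°
  b3     pos=(-0.132,+0.026) vel=(+0.000,+0.000) ωy=+0.00 pitch=+180.0°

Key-timestep trajectory:
   step    t(s)  b1.x    b1.z    b1.vx   b1.vz   b2.x    b2.z    b2.vx   b2.vz   b3.x    b3.z    b3.vx   b3.vz 
     19  0.0872   +0.000  +0.026  +0.000  +0.000   +0.043  +0.078  +0.000  +0.000   -0.028  +0.125  -0.247  -0.229
     39  0.1789   +0.000  +0.026  +0.000  +0.000   +0.043  +0.078  +0.000  +0.000   -0.067  +0.098  -0.620  -0.212
     58  0.2661   +0.000  +0.026  +0.000  +0.000   +0.043  +0.078  +0.000  +0.000   -0.127  +0.024  -0.550  -0.554


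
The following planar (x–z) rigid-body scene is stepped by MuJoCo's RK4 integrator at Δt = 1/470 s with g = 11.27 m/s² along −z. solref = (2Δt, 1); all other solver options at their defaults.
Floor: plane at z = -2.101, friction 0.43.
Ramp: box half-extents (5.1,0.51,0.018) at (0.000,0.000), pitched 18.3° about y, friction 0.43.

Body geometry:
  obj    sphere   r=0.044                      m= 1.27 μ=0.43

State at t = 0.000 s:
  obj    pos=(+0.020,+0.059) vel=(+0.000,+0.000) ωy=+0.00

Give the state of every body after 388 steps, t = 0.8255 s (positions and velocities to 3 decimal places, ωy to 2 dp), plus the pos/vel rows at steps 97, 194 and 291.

State at t = 0.8255 s:
  obj    pos=(+0.838,-0.212) vel=(+1.981,-0.655) ωy=+47.42

Key-timestep trajectory:
   step    t(s)  obj.x    obj.z    obj.vx   obj.vz 
     97  0.2064   +0.071  +0.042  +0.495  -0.164
    194  0.4128   +0.224  -0.009  +0.991  -0.328
    291  0.6191   +0.480  -0.093  +1.486  -0.491


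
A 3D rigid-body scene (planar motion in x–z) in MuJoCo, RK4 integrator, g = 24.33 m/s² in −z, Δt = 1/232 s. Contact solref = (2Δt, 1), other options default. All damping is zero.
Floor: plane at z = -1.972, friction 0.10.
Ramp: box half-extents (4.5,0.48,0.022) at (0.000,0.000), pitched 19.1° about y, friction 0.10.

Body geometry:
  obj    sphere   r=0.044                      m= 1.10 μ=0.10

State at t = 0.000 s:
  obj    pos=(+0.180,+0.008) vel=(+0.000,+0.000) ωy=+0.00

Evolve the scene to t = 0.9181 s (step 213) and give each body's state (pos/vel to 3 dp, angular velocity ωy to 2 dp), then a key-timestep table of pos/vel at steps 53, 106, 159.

State at t = 0.9181 s:
  obj    pos=(+2.445,-0.777) vel=(+4.934,-1.708) ωy=+118.62

Key-timestep trajectory:
   step    t(s)  obj.x    obj.z    obj.vx   obj.vz 
     53  0.2284   +0.320  -0.041  +1.228  -0.425
    106  0.4569   +0.741  -0.187  +2.455  -0.850
    159  0.6853   +1.442  -0.430  +3.683  -1.275


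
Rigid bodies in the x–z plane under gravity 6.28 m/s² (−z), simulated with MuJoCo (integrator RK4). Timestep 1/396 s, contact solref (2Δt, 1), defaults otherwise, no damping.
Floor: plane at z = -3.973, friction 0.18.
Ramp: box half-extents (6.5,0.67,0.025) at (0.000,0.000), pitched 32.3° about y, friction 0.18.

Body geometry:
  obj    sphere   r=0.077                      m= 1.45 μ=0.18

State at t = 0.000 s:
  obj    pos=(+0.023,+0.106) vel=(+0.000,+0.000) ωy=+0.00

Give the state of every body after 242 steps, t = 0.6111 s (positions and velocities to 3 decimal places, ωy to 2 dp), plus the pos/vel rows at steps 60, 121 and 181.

State at t = 0.6111 s:
  obj    pos=(+0.403,-0.134) vel=(+1.241,-0.785) ωy=+18.91

Key-timestep trajectory:
   step    t(s)  obj.x    obj.z    obj.vx   obj.vz 
     60  0.1515   +0.047  +0.091  +0.309  -0.194
    121  0.3056   +0.118  +0.046  +0.622  -0.391
    181  0.4571   +0.236  -0.028  +0.929  -0.585


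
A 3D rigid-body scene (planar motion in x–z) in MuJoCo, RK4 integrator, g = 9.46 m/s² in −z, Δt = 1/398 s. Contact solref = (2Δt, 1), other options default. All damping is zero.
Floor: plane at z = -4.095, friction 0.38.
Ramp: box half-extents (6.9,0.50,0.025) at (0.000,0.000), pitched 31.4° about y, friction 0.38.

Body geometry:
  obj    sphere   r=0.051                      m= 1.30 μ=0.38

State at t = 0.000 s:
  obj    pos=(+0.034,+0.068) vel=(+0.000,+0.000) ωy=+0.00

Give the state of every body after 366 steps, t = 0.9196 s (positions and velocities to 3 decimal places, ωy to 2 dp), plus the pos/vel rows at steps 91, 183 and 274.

State at t = 0.9196 s:
  obj    pos=(+1.305,-0.707) vel=(+2.763,-1.687) ωy=+63.47

Key-timestep trajectory:
   step    t(s)  obj.x    obj.z    obj.vx   obj.vz 
     91  0.2286   +0.113  +0.020  +0.687  -0.419
    183  0.4598   +0.352  -0.126  +1.382  -0.843
    274  0.6884   +0.746  -0.366  +2.069  -1.263


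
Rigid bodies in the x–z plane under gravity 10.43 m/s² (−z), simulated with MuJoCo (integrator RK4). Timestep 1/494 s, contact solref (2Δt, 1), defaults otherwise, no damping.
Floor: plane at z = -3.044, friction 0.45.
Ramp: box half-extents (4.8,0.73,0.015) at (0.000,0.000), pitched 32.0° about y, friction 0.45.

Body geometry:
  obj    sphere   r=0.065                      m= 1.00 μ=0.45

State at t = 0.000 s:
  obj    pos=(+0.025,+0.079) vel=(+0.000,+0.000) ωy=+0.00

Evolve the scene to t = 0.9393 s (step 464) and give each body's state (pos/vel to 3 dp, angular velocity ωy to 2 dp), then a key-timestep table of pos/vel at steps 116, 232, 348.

State at t = 0.9393 s:
  obj    pos=(+1.502,-0.844) vel=(+3.145,-1.965) ωy=+57.04

Key-timestep trajectory:
   step    t(s)  obj.x    obj.z    obj.vx   obj.vz 
    116  0.2348   +0.117  +0.021  +0.786  -0.491
    232  0.4696   +0.394  -0.152  +1.572  -0.983
    348  0.7045   +0.856  -0.440  +2.359  -1.474


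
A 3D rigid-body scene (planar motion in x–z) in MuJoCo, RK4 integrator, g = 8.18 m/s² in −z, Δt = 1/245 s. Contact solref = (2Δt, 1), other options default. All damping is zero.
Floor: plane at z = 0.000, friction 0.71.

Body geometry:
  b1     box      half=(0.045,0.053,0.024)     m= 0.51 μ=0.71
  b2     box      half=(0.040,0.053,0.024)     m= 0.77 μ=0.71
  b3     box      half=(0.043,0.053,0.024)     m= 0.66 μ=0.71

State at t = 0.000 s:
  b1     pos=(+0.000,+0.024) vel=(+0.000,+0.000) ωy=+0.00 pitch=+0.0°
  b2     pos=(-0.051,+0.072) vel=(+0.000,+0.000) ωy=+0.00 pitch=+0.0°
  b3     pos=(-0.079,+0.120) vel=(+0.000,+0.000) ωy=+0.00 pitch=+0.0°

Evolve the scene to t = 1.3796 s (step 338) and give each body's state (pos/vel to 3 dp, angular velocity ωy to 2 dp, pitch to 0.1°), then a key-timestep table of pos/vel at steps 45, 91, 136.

State at t = 1.3796 s:
  b1     pos=(+0.000,+0.024) vel=(+0.000,+0.000) ωy=+0.00 pitch=+0.0°
  b2     pos=(-0.087,+0.040) vel=(+0.000,+0.000) ωy=+0.00 pitch=-90.0°
  b3     pos=(-0.227,+0.024) vel=(+0.000,+0.000) ωy=+0.00 pitch=+180.0°

Key-timestep trajectory:
   step    t(s)  b1.x    b1.z    b1.vx   b1.vz   b2.x    b2.z    b2.vx   b2.vz   b3.x    b3.z    b3.vx   b3.vz 
     45  0.1837   +0.000  +0.024  +0.000  +0.000   -0.067  +0.059  -0.162  -0.278   -0.123  +0.073  -0.379  -0.765
     91  0.3714   +0.000  +0.024  +0.000  +0.000   -0.100  +0.045  -0.019  +0.005   -0.176  +0.049  -0.130  +0.020
    136  0.5551   +0.000  +0.024  +0.000  +0.000   -0.084  +0.042  +0.014  +0.009   -0.200  +0.046  -0.202  -0.071


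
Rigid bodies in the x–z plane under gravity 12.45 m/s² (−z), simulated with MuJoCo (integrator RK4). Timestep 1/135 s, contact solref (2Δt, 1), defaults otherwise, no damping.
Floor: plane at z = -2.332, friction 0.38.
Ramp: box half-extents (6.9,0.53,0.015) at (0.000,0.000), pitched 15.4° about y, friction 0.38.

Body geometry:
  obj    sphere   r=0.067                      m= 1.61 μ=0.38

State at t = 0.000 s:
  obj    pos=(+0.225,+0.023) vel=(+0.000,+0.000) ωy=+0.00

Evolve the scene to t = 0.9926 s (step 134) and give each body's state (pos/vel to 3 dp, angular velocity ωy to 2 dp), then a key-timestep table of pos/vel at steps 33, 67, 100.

State at t = 0.9926 s:
  obj    pos=(+1.347,-0.286) vel=(+2.260,-0.622) ωy=+34.98

Key-timestep trajectory:
   step    t(s)  obj.x    obj.z    obj.vx   obj.vz 
     33  0.2444   +0.293  +0.004  +0.557  -0.153
     67  0.4963   +0.505  -0.054  +1.130  -0.311
    100  0.7407   +0.850  -0.149  +1.687  -0.465


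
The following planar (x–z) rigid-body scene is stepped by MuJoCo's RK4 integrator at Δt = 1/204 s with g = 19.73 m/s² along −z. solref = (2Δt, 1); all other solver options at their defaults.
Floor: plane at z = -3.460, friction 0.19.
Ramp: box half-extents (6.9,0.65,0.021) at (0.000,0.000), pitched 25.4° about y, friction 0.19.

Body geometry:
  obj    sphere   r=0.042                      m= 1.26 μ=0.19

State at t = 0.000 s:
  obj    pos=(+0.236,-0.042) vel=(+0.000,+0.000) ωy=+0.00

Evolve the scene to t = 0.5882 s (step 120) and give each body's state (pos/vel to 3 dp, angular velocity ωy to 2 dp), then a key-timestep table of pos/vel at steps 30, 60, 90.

State at t = 0.5882 s:
  obj    pos=(+1.181,-0.491) vel=(+3.212,-1.525) ωy=+84.62

Key-timestep trajectory:
   step    t(s)  obj.x    obj.z    obj.vx   obj.vz 
     30  0.1471   +0.295  -0.070  +0.803  -0.381
     60  0.2941   +0.472  -0.154  +1.606  -0.763
     90  0.4412   +0.768  -0.295  +2.409  -1.144


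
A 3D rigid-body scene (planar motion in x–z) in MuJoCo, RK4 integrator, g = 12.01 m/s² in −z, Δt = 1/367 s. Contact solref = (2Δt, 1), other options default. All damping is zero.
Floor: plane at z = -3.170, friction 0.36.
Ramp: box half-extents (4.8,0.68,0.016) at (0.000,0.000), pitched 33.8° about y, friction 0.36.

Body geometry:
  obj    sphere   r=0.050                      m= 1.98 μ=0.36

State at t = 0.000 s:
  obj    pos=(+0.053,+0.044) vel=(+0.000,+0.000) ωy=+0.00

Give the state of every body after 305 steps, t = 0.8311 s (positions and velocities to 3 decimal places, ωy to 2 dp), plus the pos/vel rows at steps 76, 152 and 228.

State at t = 0.8311 s:
  obj    pos=(+1.423,-0.873) vel=(+3.296,-2.206) ωy=+79.31

Key-timestep trajectory:
   step    t(s)  obj.x    obj.z    obj.vx   obj.vz 
     76  0.2071   +0.138  -0.013  +0.821  -0.550
    152  0.4142   +0.393  -0.184  +1.643  -1.100
    228  0.6213   +0.818  -0.468  +2.464  -1.649


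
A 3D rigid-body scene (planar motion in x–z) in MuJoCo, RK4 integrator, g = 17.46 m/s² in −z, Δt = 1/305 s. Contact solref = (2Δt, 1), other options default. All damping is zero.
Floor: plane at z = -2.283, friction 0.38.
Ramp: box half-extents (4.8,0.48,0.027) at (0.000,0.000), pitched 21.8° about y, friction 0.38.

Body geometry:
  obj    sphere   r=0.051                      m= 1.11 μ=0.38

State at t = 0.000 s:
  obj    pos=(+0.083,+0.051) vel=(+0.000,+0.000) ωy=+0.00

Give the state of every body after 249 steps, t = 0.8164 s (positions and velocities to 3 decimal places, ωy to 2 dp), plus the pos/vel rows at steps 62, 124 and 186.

State at t = 0.8164 s:
  obj    pos=(+1.516,-0.522) vel=(+3.511,-1.404) ωy=+74.13

Key-timestep trajectory:
   step    t(s)  obj.x    obj.z    obj.vx   obj.vz 
     62  0.2033   +0.172  +0.015  +0.874  -0.350
    124  0.4066   +0.438  -0.091  +1.748  -0.699
    186  0.6098   +0.883  -0.269  +2.623  -1.049


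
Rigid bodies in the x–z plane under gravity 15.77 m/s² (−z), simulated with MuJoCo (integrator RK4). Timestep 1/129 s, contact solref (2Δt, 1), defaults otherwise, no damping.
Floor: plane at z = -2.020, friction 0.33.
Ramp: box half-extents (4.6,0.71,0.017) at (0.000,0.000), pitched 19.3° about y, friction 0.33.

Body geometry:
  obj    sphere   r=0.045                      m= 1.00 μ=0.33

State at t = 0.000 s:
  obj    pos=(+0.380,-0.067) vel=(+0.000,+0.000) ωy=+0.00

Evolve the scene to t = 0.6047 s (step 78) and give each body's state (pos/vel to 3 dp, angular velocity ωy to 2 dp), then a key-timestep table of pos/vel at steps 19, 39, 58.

State at t = 0.6047 s:
  obj    pos=(+1.022,-0.292) vel=(+2.124,-0.744) ωy=+50.00

Key-timestep trajectory:
   step    t(s)  obj.x    obj.z    obj.vx   obj.vz 
     19  0.1473   +0.418  -0.081  +0.518  -0.181
     39  0.3023   +0.541  -0.124  +1.062  -0.372
     58  0.4496   +0.735  -0.192  +1.580  -0.553


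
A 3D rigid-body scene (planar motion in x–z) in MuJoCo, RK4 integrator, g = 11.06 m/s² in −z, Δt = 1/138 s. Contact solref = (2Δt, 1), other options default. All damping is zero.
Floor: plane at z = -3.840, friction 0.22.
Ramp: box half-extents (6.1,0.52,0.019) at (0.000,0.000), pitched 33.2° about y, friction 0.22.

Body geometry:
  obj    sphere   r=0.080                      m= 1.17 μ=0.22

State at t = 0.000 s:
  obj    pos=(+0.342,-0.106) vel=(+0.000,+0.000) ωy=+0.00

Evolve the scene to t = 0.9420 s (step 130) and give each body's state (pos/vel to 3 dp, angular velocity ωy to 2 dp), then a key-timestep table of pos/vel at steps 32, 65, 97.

State at t = 0.9420 s:
  obj    pos=(+1.949,-1.157) vel=(+3.410,-2.232) ωy=+50.91

Key-timestep trajectory:
   step    t(s)  obj.x    obj.z    obj.vx   obj.vz 
     32  0.2319   +0.440  -0.169  +0.840  -0.550
     65  0.4710   +0.744  -0.369  +1.705  -1.116
     97  0.7029   +1.237  -0.691  +2.545  -1.665


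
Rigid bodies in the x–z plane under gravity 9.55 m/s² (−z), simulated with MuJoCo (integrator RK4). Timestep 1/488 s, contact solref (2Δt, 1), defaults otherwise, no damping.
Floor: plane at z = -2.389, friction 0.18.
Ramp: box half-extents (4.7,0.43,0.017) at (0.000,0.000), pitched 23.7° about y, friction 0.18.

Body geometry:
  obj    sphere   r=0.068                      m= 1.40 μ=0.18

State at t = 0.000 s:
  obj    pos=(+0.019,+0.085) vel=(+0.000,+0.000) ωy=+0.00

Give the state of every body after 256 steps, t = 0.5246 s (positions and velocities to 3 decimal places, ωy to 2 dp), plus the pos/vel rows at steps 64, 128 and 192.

State at t = 0.5246 s:
  obj    pos=(+0.364,-0.067) vel=(+1.317,-0.578) ωy=+21.15

Key-timestep trajectory:
   step    t(s)  obj.x    obj.z    obj.vx   obj.vz 
     64  0.1311   +0.040  +0.075  +0.329  -0.145
    128  0.2623   +0.105  +0.047  +0.659  -0.289
    192  0.3934   +0.213  -0.001  +0.988  -0.434


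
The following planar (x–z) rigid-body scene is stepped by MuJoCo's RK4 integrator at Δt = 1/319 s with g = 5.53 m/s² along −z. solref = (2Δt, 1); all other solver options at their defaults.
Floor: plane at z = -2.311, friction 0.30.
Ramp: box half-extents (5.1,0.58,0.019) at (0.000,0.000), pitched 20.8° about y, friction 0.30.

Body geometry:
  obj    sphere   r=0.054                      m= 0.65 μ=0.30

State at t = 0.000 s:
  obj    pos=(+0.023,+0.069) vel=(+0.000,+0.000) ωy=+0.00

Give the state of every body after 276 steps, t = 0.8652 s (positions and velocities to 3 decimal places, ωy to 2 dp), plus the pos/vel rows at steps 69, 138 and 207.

State at t = 0.8652 s:
  obj    pos=(+0.514,-0.117) vel=(+1.135,-0.431) ωy=+22.47

Key-timestep trajectory:
   step    t(s)  obj.x    obj.z    obj.vx   obj.vz 
     69  0.2163   +0.054  +0.058  +0.284  -0.108
    138  0.4326   +0.146  +0.023  +0.567  -0.215
    207  0.6489   +0.299  -0.036  +0.851  -0.323


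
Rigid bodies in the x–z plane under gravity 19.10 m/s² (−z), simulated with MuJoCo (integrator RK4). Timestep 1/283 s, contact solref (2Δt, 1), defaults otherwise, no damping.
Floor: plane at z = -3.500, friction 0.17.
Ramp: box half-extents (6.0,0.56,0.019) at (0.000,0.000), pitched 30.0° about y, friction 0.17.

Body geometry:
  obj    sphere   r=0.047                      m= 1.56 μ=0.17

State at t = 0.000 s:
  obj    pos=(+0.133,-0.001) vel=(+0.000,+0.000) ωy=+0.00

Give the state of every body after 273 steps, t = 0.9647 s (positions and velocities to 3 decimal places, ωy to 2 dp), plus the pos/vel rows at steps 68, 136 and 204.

State at t = 0.9647 s:
  obj    pos=(+2.882,-1.588) vel=(+5.699,-3.290) ωy=+139.97

Key-timestep trajectory:
   step    t(s)  obj.x    obj.z    obj.vx   obj.vz 
     68  0.2403   +0.304  -0.099  +1.420  -0.820
    136  0.4806   +0.816  -0.395  +2.839  -1.639
    204  0.7208   +1.668  -0.887  +4.259  -2.459


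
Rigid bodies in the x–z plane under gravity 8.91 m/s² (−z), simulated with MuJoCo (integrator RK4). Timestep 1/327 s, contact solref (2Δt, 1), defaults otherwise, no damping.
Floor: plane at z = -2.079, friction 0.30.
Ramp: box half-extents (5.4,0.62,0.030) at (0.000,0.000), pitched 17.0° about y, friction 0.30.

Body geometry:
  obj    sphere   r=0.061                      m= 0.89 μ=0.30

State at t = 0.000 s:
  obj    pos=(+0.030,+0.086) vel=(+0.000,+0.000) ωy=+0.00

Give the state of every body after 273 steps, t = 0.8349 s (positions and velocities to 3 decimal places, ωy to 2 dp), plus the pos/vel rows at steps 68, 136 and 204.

State at t = 0.8349 s:
  obj    pos=(+0.650,-0.104) vel=(+1.486,-0.454) ωy=+25.46

Key-timestep trajectory:
   step    t(s)  obj.x    obj.z    obj.vx   obj.vz 
     68  0.2080   +0.068  +0.074  +0.370  -0.113
    136  0.4159   +0.184  +0.039  +0.740  -0.226
    204  0.6239   +0.376  -0.020  +1.110  -0.339


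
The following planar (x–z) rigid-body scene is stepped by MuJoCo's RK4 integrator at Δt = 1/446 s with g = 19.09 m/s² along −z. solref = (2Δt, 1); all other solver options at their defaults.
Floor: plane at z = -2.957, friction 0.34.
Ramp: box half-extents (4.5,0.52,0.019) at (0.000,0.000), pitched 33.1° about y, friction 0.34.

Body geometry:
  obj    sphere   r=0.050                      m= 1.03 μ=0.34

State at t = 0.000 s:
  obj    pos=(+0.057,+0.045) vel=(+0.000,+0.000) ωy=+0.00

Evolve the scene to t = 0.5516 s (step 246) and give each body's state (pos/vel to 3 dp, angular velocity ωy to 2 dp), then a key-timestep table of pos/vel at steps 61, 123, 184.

State at t = 0.5516 s:
  obj    pos=(+1.006,-0.573) vel=(+3.441,-2.243) ωy=+82.13

Key-timestep trajectory:
   step    t(s)  obj.x    obj.z    obj.vx   obj.vz 
     61  0.1368   +0.115  +0.007  +0.853  -0.556
    123  0.2758   +0.294  -0.110  +1.721  -1.122
    184  0.4126   +0.588  -0.301  +2.574  -1.678


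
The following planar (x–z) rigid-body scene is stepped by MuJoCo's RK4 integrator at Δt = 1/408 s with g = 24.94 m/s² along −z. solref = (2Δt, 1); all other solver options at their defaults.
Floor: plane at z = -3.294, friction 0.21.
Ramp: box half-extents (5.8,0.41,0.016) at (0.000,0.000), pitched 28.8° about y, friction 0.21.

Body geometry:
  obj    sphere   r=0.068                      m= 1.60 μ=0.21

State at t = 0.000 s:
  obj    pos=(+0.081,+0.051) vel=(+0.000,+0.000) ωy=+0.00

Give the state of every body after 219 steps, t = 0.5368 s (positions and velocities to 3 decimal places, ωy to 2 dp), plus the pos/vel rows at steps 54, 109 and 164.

State at t = 0.5368 s:
  obj    pos=(+1.165,-0.544) vel=(+4.037,-2.219) ωy=+67.73

Key-timestep trajectory:
   step    t(s)  obj.x    obj.z    obj.vx   obj.vz 
     54  0.1324   +0.147  +0.015  +0.996  -0.547
    109  0.2672   +0.350  -0.096  +2.010  -1.105
    164  0.4020   +0.689  -0.283  +3.023  -1.662


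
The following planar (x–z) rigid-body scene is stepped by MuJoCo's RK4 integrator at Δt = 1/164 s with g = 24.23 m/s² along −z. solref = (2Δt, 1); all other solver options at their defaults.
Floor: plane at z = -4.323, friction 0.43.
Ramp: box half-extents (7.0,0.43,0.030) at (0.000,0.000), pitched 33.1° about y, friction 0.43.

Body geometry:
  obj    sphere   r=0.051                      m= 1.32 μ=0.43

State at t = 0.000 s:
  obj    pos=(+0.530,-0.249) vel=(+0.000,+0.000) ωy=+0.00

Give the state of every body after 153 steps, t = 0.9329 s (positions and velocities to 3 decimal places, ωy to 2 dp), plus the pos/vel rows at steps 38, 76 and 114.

State at t = 0.9329 s:
  obj    pos=(+3.976,-2.495) vel=(+7.386,-4.815) ωy=+172.88

Key-timestep trajectory:
   step    t(s)  obj.x    obj.z    obj.vx   obj.vz 
     38  0.2317   +0.743  -0.388  +1.835  -1.196
     76  0.4634   +1.380  -0.803  +3.669  -2.392
    114  0.6951   +2.443  -1.496  +5.503  -3.588


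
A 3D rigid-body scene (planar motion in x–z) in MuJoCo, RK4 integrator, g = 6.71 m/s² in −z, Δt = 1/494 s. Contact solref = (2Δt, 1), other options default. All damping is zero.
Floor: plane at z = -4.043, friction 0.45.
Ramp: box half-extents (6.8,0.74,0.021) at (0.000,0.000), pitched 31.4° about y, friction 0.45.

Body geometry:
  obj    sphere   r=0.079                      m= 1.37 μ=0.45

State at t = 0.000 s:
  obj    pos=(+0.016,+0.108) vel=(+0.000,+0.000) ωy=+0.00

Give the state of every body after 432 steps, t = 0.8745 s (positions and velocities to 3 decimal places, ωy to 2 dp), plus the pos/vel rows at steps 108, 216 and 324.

State at t = 0.8745 s:
  obj    pos=(+0.831,-0.390) vel=(+1.864,-1.138) ωy=+27.64

Key-timestep trajectory:
   step    t(s)  obj.x    obj.z    obj.vx   obj.vz 
    108  0.2186   +0.067  +0.076  +0.466  -0.284
    216  0.4372   +0.220  -0.017  +0.932  -0.569
    324  0.6559   +0.474  -0.172  +1.398  -0.853


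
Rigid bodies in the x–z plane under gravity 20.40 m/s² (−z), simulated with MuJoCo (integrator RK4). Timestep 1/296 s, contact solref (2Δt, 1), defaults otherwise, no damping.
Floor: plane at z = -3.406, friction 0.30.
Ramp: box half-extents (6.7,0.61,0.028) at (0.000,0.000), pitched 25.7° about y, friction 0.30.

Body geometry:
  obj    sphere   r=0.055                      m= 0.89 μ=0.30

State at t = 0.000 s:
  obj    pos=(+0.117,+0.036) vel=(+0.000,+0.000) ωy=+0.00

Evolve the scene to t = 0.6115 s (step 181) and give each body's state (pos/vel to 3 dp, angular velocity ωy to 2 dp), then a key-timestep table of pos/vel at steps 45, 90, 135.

State at t = 0.6115 s:
  obj    pos=(+1.182,-0.477) vel=(+3.482,-1.676) ωy=+70.24

Key-timestep trajectory:
   step    t(s)  obj.x    obj.z    obj.vx   obj.vz 
     45  0.1520   +0.183  +0.004  +0.866  -0.417
     90  0.3041   +0.380  -0.091  +1.731  -0.833
    135  0.4561   +0.709  -0.249  +2.597  -1.250
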